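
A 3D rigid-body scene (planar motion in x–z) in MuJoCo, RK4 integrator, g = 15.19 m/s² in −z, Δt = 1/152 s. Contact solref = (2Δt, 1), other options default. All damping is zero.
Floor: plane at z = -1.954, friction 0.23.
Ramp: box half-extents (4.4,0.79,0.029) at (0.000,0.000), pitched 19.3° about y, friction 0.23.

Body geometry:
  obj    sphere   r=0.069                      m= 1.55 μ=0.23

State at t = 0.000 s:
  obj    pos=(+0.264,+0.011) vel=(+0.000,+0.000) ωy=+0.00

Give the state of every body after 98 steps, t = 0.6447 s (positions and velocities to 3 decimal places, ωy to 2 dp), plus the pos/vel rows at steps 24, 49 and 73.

State at t = 0.6447 s:
  obj    pos=(+0.968,-0.235) vel=(+2.182,-0.764) ωy=+33.50

Key-timestep trajectory:
   step    t(s)  obj.x    obj.z    obj.vx   obj.vz 
     24  0.1579   +0.306  -0.003  +0.535  -0.187
     49  0.3224   +0.440  -0.050  +1.091  -0.382
     73  0.4803   +0.655  -0.125  +1.626  -0.569


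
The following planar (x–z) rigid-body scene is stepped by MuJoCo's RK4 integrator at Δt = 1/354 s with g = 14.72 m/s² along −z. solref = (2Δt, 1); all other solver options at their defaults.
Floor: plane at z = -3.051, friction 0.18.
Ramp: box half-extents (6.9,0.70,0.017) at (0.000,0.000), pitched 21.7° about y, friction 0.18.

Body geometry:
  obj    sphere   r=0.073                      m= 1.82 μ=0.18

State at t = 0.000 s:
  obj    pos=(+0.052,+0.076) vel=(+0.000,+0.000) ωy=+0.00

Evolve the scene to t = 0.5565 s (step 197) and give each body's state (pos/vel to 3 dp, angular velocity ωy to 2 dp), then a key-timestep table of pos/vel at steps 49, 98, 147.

State at t = 0.5565 s:
  obj    pos=(+0.611,-0.146) vel=(+2.010,-0.800) ωy=+29.63

Key-timestep trajectory:
   step    t(s)  obj.x    obj.z    obj.vx   obj.vz 
     49  0.1384   +0.087  +0.062  +0.500  -0.199
     98  0.2768   +0.191  +0.021  +1.000  -0.398
    147  0.4153   +0.364  -0.048  +1.500  -0.597


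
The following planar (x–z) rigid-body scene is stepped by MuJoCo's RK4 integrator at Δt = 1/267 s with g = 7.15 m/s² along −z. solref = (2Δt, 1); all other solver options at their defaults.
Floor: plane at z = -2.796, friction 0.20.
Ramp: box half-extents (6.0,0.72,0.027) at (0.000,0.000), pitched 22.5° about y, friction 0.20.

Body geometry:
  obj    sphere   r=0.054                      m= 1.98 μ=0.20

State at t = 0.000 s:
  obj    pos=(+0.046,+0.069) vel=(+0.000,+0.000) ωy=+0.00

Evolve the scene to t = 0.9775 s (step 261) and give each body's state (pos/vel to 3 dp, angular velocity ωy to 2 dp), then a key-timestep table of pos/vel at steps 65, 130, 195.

State at t = 0.9775 s:
  obj    pos=(+0.909,-0.289) vel=(+1.765,-0.731) ωy=+35.37

Key-timestep trajectory:
   step    t(s)  obj.x    obj.z    obj.vx   obj.vz 
     65  0.2434   +0.099  +0.046  +0.440  -0.182
    130  0.4869   +0.260  -0.020  +0.879  -0.364
    195  0.7303   +0.528  -0.131  +1.319  -0.546


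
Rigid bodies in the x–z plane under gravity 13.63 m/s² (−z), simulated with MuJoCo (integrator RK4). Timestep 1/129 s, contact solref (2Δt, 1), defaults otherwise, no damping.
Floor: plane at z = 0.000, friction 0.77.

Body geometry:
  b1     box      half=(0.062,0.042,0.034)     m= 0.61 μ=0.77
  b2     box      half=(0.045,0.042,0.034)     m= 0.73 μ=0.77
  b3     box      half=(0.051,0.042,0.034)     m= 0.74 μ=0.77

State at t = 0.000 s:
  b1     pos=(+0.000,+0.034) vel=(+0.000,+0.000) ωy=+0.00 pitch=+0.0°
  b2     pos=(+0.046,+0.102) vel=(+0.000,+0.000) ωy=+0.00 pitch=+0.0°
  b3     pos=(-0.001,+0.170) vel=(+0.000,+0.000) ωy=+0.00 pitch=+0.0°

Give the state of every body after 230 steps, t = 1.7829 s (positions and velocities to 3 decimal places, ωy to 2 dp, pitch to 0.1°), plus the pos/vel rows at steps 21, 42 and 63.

State at t = 1.7829 s:
  b1     pos=(+0.000,+0.034) vel=(+0.000,+0.000) ωy=+0.00 pitch=+0.0°
  b2     pos=(+0.046,+0.102) vel=(+0.000,+0.000) ωy=+0.00 pitch=+0.1°
  b3     pos=(-0.128,+0.034) vel=(+0.000,+0.000) ωy=+0.00 pitch=+180.0°

Key-timestep trajectory:
   step    t(s)  b1.x    b1.z    b1.vx   b1.vz   b2.x    b2.z    b2.vx   b2.vz   b3.x    b3.z    b3.vx   b3.vz 
     21  0.1628   +0.000  +0.034  +0.001  +0.000   +0.046  +0.102  +0.002  +0.000   -0.009  +0.168  -0.126  -0.036
     42  0.3256   +0.000  +0.034  -0.002  +0.000   +0.046  +0.102  -0.005  +0.001   -0.052  +0.117  -0.377  +0.138
     63  0.4884   +0.000  +0.034  +0.000  +0.000   +0.046  +0.102  +0.000  +0.000   -0.121  +0.066  -0.463  -1.167


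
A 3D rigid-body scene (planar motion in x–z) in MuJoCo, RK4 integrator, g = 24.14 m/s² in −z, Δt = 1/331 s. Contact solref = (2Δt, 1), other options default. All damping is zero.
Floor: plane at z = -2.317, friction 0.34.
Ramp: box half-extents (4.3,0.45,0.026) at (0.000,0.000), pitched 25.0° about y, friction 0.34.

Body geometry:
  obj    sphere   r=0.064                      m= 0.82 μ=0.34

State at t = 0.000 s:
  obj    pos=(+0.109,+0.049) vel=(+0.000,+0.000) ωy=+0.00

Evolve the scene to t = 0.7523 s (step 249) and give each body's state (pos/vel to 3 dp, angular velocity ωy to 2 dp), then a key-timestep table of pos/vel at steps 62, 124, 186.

State at t = 0.7523 s:
  obj    pos=(+1.978,-0.823) vel=(+4.968,-2.317) ωy=+85.64

Key-timestep trajectory:
   step    t(s)  obj.x    obj.z    obj.vx   obj.vz 
     62  0.1873   +0.225  -0.006  +1.237  -0.577
    124  0.3746   +0.572  -0.168  +2.474  -1.154
    186  0.5619   +1.152  -0.438  +3.711  -1.731


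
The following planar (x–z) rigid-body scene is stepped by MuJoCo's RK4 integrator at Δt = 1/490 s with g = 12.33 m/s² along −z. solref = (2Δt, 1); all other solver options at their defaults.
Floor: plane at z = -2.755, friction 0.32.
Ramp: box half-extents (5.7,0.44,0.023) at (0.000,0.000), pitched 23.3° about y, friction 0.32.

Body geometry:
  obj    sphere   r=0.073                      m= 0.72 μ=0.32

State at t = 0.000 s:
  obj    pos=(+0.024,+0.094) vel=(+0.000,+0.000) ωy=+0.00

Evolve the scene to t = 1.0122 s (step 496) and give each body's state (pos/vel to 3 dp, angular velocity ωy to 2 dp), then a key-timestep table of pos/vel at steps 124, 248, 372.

State at t = 1.0122 s:
  obj    pos=(+1.663,-0.612) vel=(+3.239,-1.395) ωy=+48.30

Key-timestep trajectory:
   step    t(s)  obj.x    obj.z    obj.vx   obj.vz 
    124  0.2531   +0.127  +0.050  +0.810  -0.349
    248  0.5061   +0.434  -0.082  +1.619  -0.697
    372  0.7592   +0.946  -0.303  +2.429  -1.046


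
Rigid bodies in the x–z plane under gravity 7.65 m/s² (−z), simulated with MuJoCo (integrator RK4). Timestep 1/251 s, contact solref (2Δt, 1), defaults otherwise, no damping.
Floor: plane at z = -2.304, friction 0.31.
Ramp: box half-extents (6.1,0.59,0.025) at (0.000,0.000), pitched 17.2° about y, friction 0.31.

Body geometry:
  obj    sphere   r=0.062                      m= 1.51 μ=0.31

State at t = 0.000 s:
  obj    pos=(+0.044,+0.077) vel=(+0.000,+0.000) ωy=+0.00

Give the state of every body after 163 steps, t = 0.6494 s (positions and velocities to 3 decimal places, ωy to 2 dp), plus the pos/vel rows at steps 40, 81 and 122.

State at t = 0.6494 s:
  obj    pos=(+0.370,-0.023) vel=(+1.002,-0.310) ωy=+16.92

Key-timestep trajectory:
   step    t(s)  obj.x    obj.z    obj.vx   obj.vz 
     40  0.1594   +0.064  +0.071  +0.246  -0.076
     81  0.3227   +0.125  +0.053  +0.498  -0.154
    122  0.4861   +0.226  +0.021  +0.750  -0.232


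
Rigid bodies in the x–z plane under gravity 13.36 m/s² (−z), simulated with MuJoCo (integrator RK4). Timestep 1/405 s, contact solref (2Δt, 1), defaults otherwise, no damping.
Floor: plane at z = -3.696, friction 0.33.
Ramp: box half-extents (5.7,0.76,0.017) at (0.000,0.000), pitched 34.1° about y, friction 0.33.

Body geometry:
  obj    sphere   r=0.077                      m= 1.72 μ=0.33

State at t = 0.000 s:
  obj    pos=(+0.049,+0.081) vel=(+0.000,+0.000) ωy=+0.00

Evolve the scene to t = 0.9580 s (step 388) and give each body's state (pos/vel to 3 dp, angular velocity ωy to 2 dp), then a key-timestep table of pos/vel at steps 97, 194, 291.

State at t = 0.9580 s:
  obj    pos=(+2.082,-1.296) vel=(+4.244,-2.874) ωy=+66.56

Key-timestep trajectory:
   step    t(s)  obj.x    obj.z    obj.vx   obj.vz 
     97  0.2395   +0.176  -0.006  +1.061  -0.718
    194  0.4790   +0.557  -0.264  +2.122  -1.437
    291  0.7185   +1.193  -0.694  +3.183  -2.155


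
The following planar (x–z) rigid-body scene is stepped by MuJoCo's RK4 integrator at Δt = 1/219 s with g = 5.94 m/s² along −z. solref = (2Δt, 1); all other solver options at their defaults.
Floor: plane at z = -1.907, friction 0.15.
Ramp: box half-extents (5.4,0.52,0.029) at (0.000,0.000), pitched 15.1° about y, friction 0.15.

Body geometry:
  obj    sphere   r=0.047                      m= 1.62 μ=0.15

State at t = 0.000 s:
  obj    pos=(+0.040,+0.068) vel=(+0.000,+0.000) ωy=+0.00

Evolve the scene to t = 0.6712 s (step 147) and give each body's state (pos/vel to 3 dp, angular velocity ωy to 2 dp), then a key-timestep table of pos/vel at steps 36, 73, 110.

State at t = 0.6712 s:
  obj    pos=(+0.280,+0.003) vel=(+0.716,-0.193) ωy=+15.78

Key-timestep trajectory:
   step    t(s)  obj.x    obj.z    obj.vx   obj.vz 
     36  0.1644   +0.054  +0.064  +0.175  -0.047
     73  0.3333   +0.099  +0.052  +0.356  -0.096
    110  0.5023   +0.175  +0.032  +0.536  -0.145


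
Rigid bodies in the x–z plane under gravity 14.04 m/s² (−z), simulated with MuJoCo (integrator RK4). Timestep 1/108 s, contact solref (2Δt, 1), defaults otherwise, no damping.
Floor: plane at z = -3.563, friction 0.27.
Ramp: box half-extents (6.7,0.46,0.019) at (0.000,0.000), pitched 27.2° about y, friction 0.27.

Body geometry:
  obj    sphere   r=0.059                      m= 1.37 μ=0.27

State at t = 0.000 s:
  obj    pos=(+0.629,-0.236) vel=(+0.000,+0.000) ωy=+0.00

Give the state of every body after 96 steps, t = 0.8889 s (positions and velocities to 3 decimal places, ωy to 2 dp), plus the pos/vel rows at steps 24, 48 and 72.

State at t = 0.8889 s:
  obj    pos=(+2.240,-1.064) vel=(+3.624,-1.863) ωy=+69.04

Key-timestep trajectory:
   step    t(s)  obj.x    obj.z    obj.vx   obj.vz 
     24  0.2222   +0.730  -0.287  +0.906  -0.466
     48  0.4444   +1.032  -0.443  +1.812  -0.931
     72  0.6667   +1.535  -0.701  +2.718  -1.397


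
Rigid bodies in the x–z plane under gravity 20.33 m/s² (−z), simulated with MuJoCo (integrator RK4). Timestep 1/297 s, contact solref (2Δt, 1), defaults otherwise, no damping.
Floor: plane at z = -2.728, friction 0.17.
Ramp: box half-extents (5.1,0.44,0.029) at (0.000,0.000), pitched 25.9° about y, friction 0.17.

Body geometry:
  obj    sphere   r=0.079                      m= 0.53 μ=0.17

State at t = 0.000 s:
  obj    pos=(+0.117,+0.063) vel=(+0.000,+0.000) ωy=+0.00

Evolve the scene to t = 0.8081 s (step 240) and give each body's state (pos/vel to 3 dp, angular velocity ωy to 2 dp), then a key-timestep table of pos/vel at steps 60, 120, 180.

State at t = 0.8081 s:
  obj    pos=(+1.980,-0.842) vel=(+4.611,-2.239) ωy=+64.87

Key-timestep trajectory:
   step    t(s)  obj.x    obj.z    obj.vx   obj.vz 
     60  0.2020   +0.234  +0.007  +1.153  -0.560
    120  0.4040   +0.583  -0.163  +2.306  -1.120
    180  0.6061   +1.165  -0.446  +3.458  -1.679


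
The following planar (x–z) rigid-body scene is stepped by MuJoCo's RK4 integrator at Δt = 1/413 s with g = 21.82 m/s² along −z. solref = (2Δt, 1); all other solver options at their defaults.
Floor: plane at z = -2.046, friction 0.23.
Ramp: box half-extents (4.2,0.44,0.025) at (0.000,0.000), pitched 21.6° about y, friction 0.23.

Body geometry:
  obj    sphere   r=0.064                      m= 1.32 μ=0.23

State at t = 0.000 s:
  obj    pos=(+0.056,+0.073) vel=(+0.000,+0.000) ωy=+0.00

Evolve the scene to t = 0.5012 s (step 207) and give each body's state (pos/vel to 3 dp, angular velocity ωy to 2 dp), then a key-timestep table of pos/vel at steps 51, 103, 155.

State at t = 0.5012 s:
  obj    pos=(+0.726,-0.192) vel=(+2.674,-1.059) ωy=+44.92

Key-timestep trajectory:
   step    t(s)  obj.x    obj.z    obj.vx   obj.vz 
     51  0.1235   +0.097  +0.057  +0.659  -0.261
    103  0.2494   +0.222  +0.008  +1.331  -0.527
    155  0.3753   +0.432  -0.075  +2.002  -0.793


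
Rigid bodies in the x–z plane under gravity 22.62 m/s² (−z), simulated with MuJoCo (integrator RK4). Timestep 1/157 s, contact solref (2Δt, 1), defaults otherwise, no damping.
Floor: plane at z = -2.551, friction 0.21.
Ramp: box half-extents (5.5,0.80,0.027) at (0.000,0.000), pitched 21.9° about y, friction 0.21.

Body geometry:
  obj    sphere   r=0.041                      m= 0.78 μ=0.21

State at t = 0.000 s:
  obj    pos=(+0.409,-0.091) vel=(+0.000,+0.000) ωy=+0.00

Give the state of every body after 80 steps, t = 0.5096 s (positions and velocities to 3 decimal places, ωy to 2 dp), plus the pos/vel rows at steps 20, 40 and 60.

State at t = 0.5096 s:
  obj    pos=(+1.135,-0.383) vel=(+2.849,-1.145) ωy=+74.86

Key-timestep trajectory:
   step    t(s)  obj.x    obj.z    obj.vx   obj.vz 
     20  0.1274   +0.454  -0.109  +0.713  -0.286
     40  0.2548   +0.591  -0.164  +1.425  -0.573
     60  0.3822   +0.817  -0.255  +2.137  -0.859


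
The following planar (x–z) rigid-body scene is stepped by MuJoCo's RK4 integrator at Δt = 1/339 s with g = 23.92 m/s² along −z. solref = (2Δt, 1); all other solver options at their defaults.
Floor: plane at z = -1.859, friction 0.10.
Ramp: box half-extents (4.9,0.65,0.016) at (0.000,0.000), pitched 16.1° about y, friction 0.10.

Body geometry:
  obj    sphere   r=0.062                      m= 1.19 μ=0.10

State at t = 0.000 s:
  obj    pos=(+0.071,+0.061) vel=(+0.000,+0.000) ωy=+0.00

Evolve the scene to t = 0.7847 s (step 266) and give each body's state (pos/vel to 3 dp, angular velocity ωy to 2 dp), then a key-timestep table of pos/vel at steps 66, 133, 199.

State at t = 0.7847 s:
  obj    pos=(+1.473,-0.344) vel=(+3.572,-1.031) ωy=+59.95

Key-timestep trajectory:
   step    t(s)  obj.x    obj.z    obj.vx   obj.vz 
     66  0.1947   +0.157  +0.036  +0.887  -0.256
    133  0.3923   +0.421  -0.040  +1.786  -0.516
    199  0.5870   +0.855  -0.166  +2.673  -0.771


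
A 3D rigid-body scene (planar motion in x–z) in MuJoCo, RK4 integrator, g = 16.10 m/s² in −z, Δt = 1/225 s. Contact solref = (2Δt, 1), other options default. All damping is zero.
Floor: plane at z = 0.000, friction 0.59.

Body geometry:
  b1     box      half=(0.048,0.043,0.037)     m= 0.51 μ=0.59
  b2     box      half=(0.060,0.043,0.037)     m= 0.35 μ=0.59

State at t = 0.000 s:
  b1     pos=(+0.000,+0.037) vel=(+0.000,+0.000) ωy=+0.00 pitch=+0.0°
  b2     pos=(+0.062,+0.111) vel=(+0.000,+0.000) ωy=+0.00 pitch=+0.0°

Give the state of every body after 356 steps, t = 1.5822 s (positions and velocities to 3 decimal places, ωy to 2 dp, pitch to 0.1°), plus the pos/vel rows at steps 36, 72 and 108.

State at t = 1.5822 s:
  b1     pos=(+0.000,+0.037) vel=(+0.000,+0.000) ωy=+0.00 pitch=+0.0°
  b2     pos=(+0.120,+0.060) vel=(+0.000,+0.000) ωy=+0.00 pitch=+90.0°

Key-timestep trajectory:
   step    t(s)  b1.x    b1.z    b1.vx   b1.vz   b2.x    b2.z    b2.vx   b2.vz 
     36  0.1600   +0.000  +0.037  +0.000  +0.000   +0.093  +0.069  +0.347  -0.795
     72  0.3200   +0.000  +0.037  +0.000  +0.000   +0.139  +0.068  -0.022  -0.006
    108  0.4800   +0.000  +0.037  +0.000  +0.000   +0.116  +0.063  +0.074  -0.037


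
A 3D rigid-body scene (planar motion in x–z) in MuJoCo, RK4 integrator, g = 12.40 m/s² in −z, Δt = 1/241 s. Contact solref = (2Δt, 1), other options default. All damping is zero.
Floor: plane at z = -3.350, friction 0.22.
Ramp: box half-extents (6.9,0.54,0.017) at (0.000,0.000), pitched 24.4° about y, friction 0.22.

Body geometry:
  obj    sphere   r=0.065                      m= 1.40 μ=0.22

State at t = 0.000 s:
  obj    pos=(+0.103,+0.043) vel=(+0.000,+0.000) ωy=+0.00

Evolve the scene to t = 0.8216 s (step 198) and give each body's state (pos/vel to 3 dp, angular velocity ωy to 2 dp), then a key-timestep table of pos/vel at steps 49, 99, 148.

State at t = 0.8216 s:
  obj    pos=(+1.228,-0.467) vel=(+2.738,-1.242) ωy=+46.24

Key-timestep trajectory:
   step    t(s)  obj.x    obj.z    obj.vx   obj.vz 
     49  0.2033   +0.172  +0.012  +0.678  -0.307
     99  0.4108   +0.384  -0.084  +1.369  -0.621
    148  0.6141   +0.732  -0.242  +2.046  -0.928


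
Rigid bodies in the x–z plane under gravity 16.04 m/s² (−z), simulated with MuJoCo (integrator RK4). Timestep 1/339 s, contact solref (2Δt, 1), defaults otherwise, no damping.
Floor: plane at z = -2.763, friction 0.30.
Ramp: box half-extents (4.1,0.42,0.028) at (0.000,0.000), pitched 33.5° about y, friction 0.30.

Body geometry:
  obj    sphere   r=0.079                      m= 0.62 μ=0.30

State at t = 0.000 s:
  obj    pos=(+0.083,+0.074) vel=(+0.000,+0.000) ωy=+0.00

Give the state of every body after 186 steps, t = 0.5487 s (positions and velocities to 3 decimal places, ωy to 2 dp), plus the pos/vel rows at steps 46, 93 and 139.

State at t = 0.5487 s:
  obj    pos=(+0.877,-0.452) vel=(+2.893,-1.915) ωy=+43.91

Key-timestep trajectory:
   step    t(s)  obj.x    obj.z    obj.vx   obj.vz 
     46  0.1357   +0.131  +0.041  +0.716  -0.474
     93  0.2743   +0.281  -0.058  +1.447  -0.958
    139  0.4100   +0.526  -0.220  +2.162  -1.431


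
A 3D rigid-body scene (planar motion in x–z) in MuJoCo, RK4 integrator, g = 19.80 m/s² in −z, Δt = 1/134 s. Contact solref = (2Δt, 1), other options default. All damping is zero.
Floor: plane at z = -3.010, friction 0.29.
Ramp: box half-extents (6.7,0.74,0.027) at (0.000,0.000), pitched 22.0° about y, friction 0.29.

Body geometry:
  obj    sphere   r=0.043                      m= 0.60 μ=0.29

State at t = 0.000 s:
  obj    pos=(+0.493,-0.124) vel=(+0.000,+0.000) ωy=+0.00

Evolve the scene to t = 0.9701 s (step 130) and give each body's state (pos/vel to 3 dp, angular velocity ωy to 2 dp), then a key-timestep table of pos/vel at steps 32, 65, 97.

State at t = 0.9701 s:
  obj    pos=(+2.805,-1.058) vel=(+4.765,-1.925) ωy=+119.51

Key-timestep trajectory:
   step    t(s)  obj.x    obj.z    obj.vx   obj.vz 
     32  0.2388   +0.633  -0.180  +1.173  -0.474
     65  0.4851   +1.071  -0.357  +2.383  -0.963
     97  0.7239   +1.780  -0.644  +3.556  -1.437


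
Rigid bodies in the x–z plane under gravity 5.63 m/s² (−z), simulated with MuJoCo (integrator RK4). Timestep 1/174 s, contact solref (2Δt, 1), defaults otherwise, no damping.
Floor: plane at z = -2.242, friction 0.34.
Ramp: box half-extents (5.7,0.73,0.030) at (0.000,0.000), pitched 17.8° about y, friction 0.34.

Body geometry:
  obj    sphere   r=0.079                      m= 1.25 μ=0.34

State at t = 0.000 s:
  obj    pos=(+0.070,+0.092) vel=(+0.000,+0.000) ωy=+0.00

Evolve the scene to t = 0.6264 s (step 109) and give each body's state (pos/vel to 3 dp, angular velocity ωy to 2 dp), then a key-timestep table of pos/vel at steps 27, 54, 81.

State at t = 0.6264 s:
  obj    pos=(+0.300,+0.018) vel=(+0.733,-0.235) ωy=+9.75

Key-timestep trajectory:
   step    t(s)  obj.x    obj.z    obj.vx   obj.vz 
     27  0.1552   +0.084  +0.087  +0.182  -0.058
     54  0.3103   +0.126  +0.074  +0.363  -0.117
     81  0.4655   +0.197  +0.051  +0.545  -0.175


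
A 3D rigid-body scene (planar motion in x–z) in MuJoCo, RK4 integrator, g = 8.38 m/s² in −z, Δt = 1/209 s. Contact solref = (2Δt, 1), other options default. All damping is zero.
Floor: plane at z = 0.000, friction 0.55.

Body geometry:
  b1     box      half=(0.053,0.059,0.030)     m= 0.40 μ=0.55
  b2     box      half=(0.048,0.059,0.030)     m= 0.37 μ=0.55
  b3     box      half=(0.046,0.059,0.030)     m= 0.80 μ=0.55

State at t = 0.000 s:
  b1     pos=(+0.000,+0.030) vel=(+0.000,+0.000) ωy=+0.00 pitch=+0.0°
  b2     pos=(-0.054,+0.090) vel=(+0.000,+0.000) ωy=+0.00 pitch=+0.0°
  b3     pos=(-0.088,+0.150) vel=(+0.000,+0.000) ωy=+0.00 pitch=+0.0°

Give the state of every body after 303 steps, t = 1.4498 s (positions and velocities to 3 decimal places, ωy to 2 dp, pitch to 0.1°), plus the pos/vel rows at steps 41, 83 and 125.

State at t = 1.4498 s:
  b1     pos=(+0.000,+0.030) vel=(+0.000,+0.000) ωy=+0.00 pitch=+0.0°
  b2     pos=(-0.169,+0.030) vel=(+0.000,+0.000) ωy=+0.00 pitch=+180.0°
  b3     pos=(-0.266,+0.030) vel=(+0.000,+0.000) ωy=+0.00 pitch=+180.0°

Key-timestep trajectory:
   step    t(s)  b1.x    b1.z    b1.vx   b1.vz   b2.x    b2.z    b2.vx   b2.vz   b3.x    b3.z    b3.vx   b3.vz 
     41  0.1962   +0.000  +0.030  +0.000  +0.000   -0.071  +0.084  -0.191  -0.155   -0.135  +0.111  -0.426  -0.634
     83  0.3971   +0.000  +0.030  +0.000  +0.000   -0.120  +0.056  -0.151  +0.022   -0.215  +0.055  -0.266  -0.005
    125  0.5981   +0.000  +0.030  +0.000  +0.000   -0.151  +0.052  -0.249  -0.106   -0.264  +0.030  +0.004  +0.009


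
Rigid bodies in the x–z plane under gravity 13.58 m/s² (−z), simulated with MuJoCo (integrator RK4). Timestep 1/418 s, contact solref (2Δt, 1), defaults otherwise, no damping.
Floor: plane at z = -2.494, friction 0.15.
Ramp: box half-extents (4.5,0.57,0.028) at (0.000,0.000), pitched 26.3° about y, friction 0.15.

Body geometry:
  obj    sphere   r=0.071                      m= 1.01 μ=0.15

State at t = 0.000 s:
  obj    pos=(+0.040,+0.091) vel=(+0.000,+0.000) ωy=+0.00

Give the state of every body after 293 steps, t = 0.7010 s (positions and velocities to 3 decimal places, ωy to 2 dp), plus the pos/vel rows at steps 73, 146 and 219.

State at t = 0.7010 s:
  obj    pos=(+0.987,-0.377) vel=(+2.701,-1.335) ωy=+42.42

Key-timestep trajectory:
   step    t(s)  obj.x    obj.z    obj.vx   obj.vz 
     73  0.1746   +0.099  +0.062  +0.673  -0.333
    146  0.3493   +0.275  -0.025  +1.346  -0.665
    219  0.5239   +0.569  -0.171  +2.019  -0.998


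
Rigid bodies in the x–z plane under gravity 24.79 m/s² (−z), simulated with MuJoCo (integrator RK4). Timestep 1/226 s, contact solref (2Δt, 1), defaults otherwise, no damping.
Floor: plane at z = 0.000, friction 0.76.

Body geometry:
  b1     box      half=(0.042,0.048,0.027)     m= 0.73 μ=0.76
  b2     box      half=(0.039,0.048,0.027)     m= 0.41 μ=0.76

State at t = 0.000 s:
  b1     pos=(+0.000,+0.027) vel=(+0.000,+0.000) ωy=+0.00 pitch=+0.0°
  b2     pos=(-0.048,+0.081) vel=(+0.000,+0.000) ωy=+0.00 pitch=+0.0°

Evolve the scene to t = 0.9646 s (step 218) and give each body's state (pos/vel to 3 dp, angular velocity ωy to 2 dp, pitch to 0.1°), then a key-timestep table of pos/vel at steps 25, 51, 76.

State at t = 0.9646 s:
  b1     pos=(+0.000,+0.027) vel=(+0.000,+0.000) ωy=+0.00 pitch=+0.0°
  b2     pos=(-0.084,+0.039) vel=(+0.000,+0.000) ωy=+0.00 pitch=-90.0°

Key-timestep trajectory:
   step    t(s)  b1.x    b1.z    b1.vx   b1.vz   b2.x    b2.z    b2.vx   b2.vz 
     25  0.1106   +0.000  +0.027  +0.000  +0.000   -0.068  +0.066  -0.334  -0.615
     51  0.2257   +0.000  +0.027  +0.000  +0.000   -0.101  +0.046  -0.024  +0.005
     76  0.3363   +0.000  +0.027  +0.000  +0.000   -0.081  +0.040  +0.024  +0.085


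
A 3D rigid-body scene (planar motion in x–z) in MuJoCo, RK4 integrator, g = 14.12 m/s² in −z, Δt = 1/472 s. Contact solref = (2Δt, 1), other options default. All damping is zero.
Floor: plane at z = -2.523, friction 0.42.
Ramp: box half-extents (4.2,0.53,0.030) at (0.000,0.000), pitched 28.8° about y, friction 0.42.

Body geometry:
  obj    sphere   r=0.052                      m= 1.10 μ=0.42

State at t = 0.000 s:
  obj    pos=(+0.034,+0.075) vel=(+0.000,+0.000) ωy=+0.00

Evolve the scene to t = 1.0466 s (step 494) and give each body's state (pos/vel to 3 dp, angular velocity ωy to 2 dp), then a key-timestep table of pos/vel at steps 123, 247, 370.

State at t = 1.0466 s:
  obj    pos=(+2.366,-1.207) vel=(+4.456,-2.450) ωy=+97.79

Key-timestep trajectory:
   step    t(s)  obj.x    obj.z    obj.vx   obj.vz 
    123  0.2606   +0.179  -0.005  +1.110  -0.610
    247  0.5233   +0.617  -0.246  +2.228  -1.225
    370  0.7839   +1.342  -0.644  +3.338  -1.835


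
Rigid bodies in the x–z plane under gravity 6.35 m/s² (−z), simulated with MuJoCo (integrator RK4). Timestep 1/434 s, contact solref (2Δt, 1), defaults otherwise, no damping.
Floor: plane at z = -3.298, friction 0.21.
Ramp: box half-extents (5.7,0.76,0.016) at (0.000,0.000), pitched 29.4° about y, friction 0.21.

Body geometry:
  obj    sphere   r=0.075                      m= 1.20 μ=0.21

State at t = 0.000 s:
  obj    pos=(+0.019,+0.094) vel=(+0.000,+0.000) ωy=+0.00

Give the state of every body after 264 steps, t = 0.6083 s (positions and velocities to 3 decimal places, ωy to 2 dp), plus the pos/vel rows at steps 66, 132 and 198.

State at t = 0.6083 s:
  obj    pos=(+0.378,-0.108) vel=(+1.180,-0.665) ωy=+18.06

Key-timestep trajectory:
   step    t(s)  obj.x    obj.z    obj.vx   obj.vz 
     66  0.1521   +0.041  +0.081  +0.295  -0.166
    132  0.3041   +0.109  +0.043  +0.590  -0.332
    198  0.4562   +0.221  -0.020  +0.885  -0.499


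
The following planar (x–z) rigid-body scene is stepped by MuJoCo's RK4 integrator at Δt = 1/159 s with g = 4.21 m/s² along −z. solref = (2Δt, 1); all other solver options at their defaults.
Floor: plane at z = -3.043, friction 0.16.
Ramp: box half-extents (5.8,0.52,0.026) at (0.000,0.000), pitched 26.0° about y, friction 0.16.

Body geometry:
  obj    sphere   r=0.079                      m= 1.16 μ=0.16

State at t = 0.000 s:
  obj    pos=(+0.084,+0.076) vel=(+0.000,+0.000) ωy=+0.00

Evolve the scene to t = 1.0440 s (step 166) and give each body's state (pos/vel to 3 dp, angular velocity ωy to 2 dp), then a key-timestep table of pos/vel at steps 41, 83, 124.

State at t = 1.0440 s:
  obj    pos=(+0.730,-0.239) vel=(+1.237,-0.603) ωy=+17.42

Key-timestep trajectory:
   step    t(s)  obj.x    obj.z    obj.vx   obj.vz 
     41  0.2579   +0.123  +0.057  +0.306  -0.149
     83  0.5220   +0.245  -0.003  +0.619  -0.302
    124  0.7799   +0.444  -0.100  +0.924  -0.451


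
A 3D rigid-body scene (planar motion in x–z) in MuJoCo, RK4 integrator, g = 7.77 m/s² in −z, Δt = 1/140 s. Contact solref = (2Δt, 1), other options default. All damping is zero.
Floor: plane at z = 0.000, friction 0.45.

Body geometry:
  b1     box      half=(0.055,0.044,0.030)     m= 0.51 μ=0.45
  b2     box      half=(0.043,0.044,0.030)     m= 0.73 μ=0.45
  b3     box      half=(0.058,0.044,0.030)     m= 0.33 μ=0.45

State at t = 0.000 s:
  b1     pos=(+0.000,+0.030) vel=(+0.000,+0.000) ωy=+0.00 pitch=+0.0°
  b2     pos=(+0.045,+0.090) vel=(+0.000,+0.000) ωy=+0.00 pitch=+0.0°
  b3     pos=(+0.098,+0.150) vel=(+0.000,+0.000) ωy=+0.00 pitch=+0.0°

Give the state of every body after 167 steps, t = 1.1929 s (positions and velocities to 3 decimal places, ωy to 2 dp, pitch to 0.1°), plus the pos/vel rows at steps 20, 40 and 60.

State at t = 1.1929 s:
  b1     pos=(+0.000,+0.030) vel=(+0.000,+0.000) ωy=+0.00 pitch=+0.0°
  b2     pos=(+0.045,+0.090) vel=(+0.000,+0.000) ωy=+0.00 pitch=+0.0°
  b3     pos=(+0.135,+0.058) vel=(+0.000,+0.000) ωy=+0.00 pitch=+90.0°

Key-timestep trajectory:
   step    t(s)  b1.x    b1.z    b1.vx   b1.vz   b2.x    b2.z    b2.vx   b2.vz   b3.x    b3.z    b3.vx   b3.vz 
     20  0.1429   +0.000  +0.030  +0.000  +0.000   +0.046  +0.090  +0.011  +0.003   +0.110  +0.143  +0.166  -0.124
     40  0.2857   +0.000  +0.030  +0.000  +0.000   +0.045  +0.090  +0.007  +0.002   +0.139  +0.076  +0.208  -0.988
     60  0.4286   +0.000  +0.030  +0.000  +0.000   +0.045  +0.090  +0.000  +0.000   +0.134  +0.059  +0.036  -0.016


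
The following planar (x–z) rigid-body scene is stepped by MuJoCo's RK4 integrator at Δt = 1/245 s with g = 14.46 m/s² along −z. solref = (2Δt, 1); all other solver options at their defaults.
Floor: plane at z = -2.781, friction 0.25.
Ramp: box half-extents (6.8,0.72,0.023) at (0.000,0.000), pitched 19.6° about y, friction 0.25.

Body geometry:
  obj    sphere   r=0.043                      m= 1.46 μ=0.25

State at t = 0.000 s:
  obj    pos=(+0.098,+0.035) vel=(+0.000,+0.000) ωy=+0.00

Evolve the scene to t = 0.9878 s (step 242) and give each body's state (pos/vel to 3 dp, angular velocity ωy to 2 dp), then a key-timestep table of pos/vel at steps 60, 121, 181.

State at t = 0.9878 s:
  obj    pos=(+1.690,-0.532) vel=(+3.224,-1.148) ωy=+79.58

Key-timestep trajectory:
   step    t(s)  obj.x    obj.z    obj.vx   obj.vz 
     60  0.2449   +0.196  +0.000  +0.799  -0.285
    121  0.4939   +0.496  -0.107  +1.612  -0.574
    181  0.7388   +0.989  -0.282  +2.411  -0.859


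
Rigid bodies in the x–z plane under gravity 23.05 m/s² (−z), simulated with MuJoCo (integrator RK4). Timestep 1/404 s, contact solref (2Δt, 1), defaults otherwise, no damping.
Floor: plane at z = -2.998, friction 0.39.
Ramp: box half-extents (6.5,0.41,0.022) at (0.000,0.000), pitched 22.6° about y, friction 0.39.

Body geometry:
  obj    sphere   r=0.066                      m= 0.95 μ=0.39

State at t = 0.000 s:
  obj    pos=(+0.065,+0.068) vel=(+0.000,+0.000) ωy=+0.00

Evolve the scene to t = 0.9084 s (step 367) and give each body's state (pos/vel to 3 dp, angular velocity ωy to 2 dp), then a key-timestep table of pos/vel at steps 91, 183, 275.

State at t = 0.9084 s:
  obj    pos=(+2.475,-0.935) vel=(+5.306,-2.209) ωy=+87.08

Key-timestep trajectory:
   step    t(s)  obj.x    obj.z    obj.vx   obj.vz 
     91  0.2252   +0.213  +0.007  +1.316  -0.548
    183  0.4530   +0.664  -0.181  +2.646  -1.101
    275  0.6807   +1.418  -0.495  +3.976  -1.655


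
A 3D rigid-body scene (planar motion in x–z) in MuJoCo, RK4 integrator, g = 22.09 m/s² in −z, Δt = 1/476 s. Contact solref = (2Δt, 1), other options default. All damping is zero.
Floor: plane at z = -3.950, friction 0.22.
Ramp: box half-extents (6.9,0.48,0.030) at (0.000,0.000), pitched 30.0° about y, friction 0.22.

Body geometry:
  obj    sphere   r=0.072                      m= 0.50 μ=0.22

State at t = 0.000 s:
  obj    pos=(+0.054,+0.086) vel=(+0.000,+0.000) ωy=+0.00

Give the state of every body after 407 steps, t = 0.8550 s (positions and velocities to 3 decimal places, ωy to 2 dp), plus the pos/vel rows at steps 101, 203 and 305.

State at t = 0.8550 s:
  obj    pos=(+2.552,-1.356) vel=(+5.842,-3.373) ωy=+93.68

Key-timestep trajectory:
   step    t(s)  obj.x    obj.z    obj.vx   obj.vz 
    101  0.2122   +0.208  -0.002  +1.450  -0.837
    203  0.4265   +0.676  -0.272  +2.914  -1.682
    305  0.6408   +1.457  -0.723  +4.378  -2.528


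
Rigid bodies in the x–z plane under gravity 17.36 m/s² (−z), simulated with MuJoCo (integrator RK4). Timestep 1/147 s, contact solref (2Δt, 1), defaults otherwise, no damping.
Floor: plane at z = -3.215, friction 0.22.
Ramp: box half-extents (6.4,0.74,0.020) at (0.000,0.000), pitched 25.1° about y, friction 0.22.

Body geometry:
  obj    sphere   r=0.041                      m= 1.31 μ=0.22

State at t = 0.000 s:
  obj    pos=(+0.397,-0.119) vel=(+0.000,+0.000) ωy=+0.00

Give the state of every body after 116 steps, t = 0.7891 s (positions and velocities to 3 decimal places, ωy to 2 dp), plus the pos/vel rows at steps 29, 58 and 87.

State at t = 0.7891 s:
  obj    pos=(+1.880,-0.814) vel=(+3.759,-1.761) ωy=+101.20

Key-timestep trajectory:
   step    t(s)  obj.x    obj.z    obj.vx   obj.vz 
     29  0.1973   +0.490  -0.162  +0.940  -0.440
     58  0.3946   +0.768  -0.292  +1.880  -0.881
     87  0.5918   +1.232  -0.510  +2.819  -1.321


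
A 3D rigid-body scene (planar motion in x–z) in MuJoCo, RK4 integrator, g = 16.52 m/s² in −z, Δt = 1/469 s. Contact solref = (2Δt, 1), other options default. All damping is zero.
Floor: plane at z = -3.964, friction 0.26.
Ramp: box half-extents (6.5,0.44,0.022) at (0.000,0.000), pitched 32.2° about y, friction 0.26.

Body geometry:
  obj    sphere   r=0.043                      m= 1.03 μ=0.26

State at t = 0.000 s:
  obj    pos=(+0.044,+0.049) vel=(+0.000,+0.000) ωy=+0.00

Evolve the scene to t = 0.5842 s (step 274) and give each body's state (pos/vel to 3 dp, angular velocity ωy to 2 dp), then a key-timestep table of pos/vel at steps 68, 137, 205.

State at t = 0.5842 s:
  obj    pos=(+0.952,-0.523) vel=(+3.109,-1.958) ωy=+85.42

Key-timestep trajectory:
   step    t(s)  obj.x    obj.z    obj.vx   obj.vz 
     68  0.1450   +0.100  +0.014  +0.772  -0.486
    137  0.2921   +0.271  -0.094  +1.554  -0.979
    205  0.4371   +0.552  -0.271  +2.326  -1.465


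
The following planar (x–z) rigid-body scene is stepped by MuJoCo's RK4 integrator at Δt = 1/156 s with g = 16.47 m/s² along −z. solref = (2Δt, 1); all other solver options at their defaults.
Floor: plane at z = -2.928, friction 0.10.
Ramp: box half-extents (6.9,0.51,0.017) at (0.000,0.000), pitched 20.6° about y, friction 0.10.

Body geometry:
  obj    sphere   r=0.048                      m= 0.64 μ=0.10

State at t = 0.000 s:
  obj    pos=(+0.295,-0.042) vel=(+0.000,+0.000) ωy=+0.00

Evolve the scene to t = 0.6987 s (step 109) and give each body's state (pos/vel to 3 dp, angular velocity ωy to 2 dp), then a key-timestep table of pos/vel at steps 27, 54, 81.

State at t = 0.6987 s:
  obj    pos=(+1.267,-0.407) vel=(+2.785,-1.035) ωy=+56.04

Key-timestep trajectory:
   step    t(s)  obj.x    obj.z    obj.vx   obj.vz 
     27  0.1731   +0.355  -0.064  +0.692  -0.250
     54  0.3462   +0.534  -0.131  +1.383  -0.503
     81  0.5192   +0.832  -0.243  +2.072  -0.761


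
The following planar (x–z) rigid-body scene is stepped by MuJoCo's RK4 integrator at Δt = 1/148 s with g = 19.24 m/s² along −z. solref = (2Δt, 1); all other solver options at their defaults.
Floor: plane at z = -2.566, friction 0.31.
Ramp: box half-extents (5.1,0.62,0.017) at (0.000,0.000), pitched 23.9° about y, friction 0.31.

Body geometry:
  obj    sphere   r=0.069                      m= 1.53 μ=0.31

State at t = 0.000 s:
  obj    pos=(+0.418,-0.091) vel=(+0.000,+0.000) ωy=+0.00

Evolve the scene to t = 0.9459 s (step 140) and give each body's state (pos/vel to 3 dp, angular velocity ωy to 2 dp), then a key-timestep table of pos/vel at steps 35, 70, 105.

State at t = 0.9459 s:
  obj    pos=(+2.696,-1.100) vel=(+4.815,-2.134) ωy=+76.32

Key-timestep trajectory:
   step    t(s)  obj.x    obj.z    obj.vx   obj.vz 
     35  0.2365   +0.560  -0.154  +1.204  -0.534
     70  0.4730   +0.987  -0.344  +2.408  -1.067
    105  0.7095   +1.699  -0.659  +3.611  -1.600


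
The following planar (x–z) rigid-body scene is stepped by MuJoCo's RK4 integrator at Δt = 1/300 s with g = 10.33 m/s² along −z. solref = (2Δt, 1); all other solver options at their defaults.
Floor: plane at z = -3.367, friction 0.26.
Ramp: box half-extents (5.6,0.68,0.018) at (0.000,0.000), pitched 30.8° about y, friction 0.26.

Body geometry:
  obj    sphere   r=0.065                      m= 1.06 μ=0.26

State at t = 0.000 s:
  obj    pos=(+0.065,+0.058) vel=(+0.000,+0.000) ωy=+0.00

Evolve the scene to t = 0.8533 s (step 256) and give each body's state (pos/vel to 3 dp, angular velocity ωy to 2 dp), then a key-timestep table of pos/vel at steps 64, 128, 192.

State at t = 0.8533 s:
  obj    pos=(+1.247,-0.647) vel=(+2.769,-1.651) ωy=+49.59

Key-timestep trajectory:
   step    t(s)  obj.x    obj.z    obj.vx   obj.vz 
     64  0.2133   +0.139  +0.014  +0.693  -0.413
    128  0.4267   +0.360  -0.118  +1.385  -0.826
    192  0.6400   +0.730  -0.338  +2.077  -1.238


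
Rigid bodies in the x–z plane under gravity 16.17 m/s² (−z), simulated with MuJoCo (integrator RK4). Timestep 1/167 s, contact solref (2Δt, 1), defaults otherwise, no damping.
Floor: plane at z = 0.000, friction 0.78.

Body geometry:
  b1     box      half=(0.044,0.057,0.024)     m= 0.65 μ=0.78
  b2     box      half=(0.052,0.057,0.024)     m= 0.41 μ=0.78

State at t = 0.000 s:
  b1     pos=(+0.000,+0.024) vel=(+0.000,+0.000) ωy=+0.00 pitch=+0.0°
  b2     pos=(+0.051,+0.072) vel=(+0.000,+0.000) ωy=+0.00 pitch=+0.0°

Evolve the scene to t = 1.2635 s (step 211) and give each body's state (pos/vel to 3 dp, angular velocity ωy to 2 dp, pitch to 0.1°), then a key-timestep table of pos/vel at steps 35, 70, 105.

State at t = 1.2635 s:
  b1     pos=(+0.000,+0.024) vel=(+0.000,+0.000) ωy=+0.00 pitch=+0.0°
  b2     pos=(+0.102,+0.052) vel=(+0.000,+0.000) ωy=+0.00 pitch=+90.0°

Key-timestep trajectory:
   step    t(s)  b1.x    b1.z    b1.vx   b1.vz   b2.x    b2.z    b2.vx   b2.vz 
     35  0.2096   +0.000  +0.024  +0.000  +0.000   +0.086  +0.057  +0.285  -0.033
     70  0.4192   +0.000  +0.024  +0.000  +0.000   +0.117  +0.057  -0.057  -0.008
    105  0.6287   +0.000  +0.024  +0.000  +0.000   +0.097  +0.054  +0.154  -0.054


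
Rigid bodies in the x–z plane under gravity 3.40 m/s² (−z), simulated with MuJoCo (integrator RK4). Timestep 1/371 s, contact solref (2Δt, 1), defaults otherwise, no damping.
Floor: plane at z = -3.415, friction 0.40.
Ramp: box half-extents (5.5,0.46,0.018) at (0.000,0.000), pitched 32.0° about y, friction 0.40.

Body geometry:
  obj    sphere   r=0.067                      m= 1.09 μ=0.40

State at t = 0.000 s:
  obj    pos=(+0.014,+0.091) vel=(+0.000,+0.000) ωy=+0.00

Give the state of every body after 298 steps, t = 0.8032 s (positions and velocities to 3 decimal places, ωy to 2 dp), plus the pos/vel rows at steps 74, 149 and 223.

State at t = 0.8032 s:
  obj    pos=(+0.366,-0.129) vel=(+0.877,-0.548) ωy=+15.43

Key-timestep trajectory:
   step    t(s)  obj.x    obj.z    obj.vx   obj.vz 
     74  0.1995   +0.036  +0.078  +0.218  -0.136
    149  0.4016   +0.102  +0.036  +0.438  -0.274
    223  0.6011   +0.211  -0.032  +0.656  -0.410


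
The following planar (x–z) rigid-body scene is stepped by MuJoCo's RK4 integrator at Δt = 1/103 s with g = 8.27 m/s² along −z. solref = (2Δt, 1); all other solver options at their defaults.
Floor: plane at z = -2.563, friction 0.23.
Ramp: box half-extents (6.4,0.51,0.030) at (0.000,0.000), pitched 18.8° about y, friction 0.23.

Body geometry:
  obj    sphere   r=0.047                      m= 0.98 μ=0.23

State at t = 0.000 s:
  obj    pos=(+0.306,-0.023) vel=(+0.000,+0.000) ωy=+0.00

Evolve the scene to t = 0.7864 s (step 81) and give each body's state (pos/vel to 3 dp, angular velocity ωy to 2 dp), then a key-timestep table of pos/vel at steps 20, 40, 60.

State at t = 0.7864 s:
  obj    pos=(+0.863,-0.213) vel=(+1.417,-0.482) ωy=+31.84

Key-timestep trajectory:
   step    t(s)  obj.x    obj.z    obj.vx   obj.vz 
     20  0.1942   +0.340  -0.034  +0.350  -0.119
     40  0.3883   +0.442  -0.069  +0.700  -0.238
     60  0.5825   +0.612  -0.127  +1.050  -0.357


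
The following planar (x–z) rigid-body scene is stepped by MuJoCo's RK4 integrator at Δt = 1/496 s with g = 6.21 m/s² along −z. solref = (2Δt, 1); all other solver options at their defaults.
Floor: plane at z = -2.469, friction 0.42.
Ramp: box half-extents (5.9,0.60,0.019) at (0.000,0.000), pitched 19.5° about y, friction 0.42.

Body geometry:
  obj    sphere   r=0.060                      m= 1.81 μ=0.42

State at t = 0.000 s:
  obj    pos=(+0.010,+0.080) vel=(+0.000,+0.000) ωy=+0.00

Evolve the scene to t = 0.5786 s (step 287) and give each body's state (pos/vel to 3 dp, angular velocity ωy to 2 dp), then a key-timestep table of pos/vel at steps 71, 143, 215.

State at t = 0.5786 s:
  obj    pos=(+0.244,-0.003) vel=(+0.808,-0.286) ωy=+14.28

Key-timestep trajectory:
   step    t(s)  obj.x    obj.z    obj.vx   obj.vz 
     71  0.1431   +0.024  +0.075  +0.200  -0.071
    143  0.2883   +0.068  +0.060  +0.402  -0.143
    215  0.4335   +0.141  +0.034  +0.605  -0.214


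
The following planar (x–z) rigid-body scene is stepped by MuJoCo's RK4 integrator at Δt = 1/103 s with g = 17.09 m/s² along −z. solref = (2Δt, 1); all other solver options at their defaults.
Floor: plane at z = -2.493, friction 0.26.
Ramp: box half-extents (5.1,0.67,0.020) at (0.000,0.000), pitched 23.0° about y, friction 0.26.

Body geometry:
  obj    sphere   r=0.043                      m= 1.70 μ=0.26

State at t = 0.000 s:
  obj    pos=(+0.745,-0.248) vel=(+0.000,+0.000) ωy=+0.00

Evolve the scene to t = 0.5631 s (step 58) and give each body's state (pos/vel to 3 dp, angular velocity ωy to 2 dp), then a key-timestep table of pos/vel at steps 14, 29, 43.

State at t = 0.5631 s:
  obj    pos=(+1.441,-0.543) vel=(+2.472,-1.049) ωy=+62.43

Key-timestep trajectory:
   step    t(s)  obj.x    obj.z    obj.vx   obj.vz 
     14  0.1359   +0.786  -0.265  +0.597  -0.253
     29  0.2816   +0.919  -0.322  +1.236  -0.525
     43  0.4175   +1.128  -0.410  +1.833  -0.778
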